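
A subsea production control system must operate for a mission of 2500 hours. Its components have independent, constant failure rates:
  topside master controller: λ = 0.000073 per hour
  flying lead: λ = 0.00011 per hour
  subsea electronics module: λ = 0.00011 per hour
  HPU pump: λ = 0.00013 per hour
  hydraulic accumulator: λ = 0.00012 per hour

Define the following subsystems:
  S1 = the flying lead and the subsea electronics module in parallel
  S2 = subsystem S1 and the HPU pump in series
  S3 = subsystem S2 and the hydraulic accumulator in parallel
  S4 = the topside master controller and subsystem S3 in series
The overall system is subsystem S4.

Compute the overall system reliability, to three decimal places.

R(topside master controller) = exp(−0.000073 × 2500) = 0.83318
R(flying lead) = exp(−0.00011 × 2500) = 0.75957
R(subsea electronics module) = exp(−0.00011 × 2500) = 0.75957
R(HPU pump) = exp(−0.00013 × 2500) = 0.72253
R(hydraulic accumulator) = exp(−0.00012 × 2500) = 0.74082
Parallel (flying lead and subsea electronics module): 1 − (1 − 0.75957)(1 − 0.75957) = 0.94219
Series ([0.94219] and HPU pump): 0.94219 × 0.72253 = 0.68076
Parallel ([0.68076] and hydraulic accumulator): 1 − (1 − 0.68076)(1 − 0.74082) = 0.91726
Series (topside master controller and [0.91726]): 0.83318 × 0.91726 = 0.764

0.764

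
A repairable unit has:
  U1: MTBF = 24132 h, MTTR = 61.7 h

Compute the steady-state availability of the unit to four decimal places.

A(U1) = MTBF/(MTBF+MTTR) = 24132/(24132+61.7) = 0.9974

0.9974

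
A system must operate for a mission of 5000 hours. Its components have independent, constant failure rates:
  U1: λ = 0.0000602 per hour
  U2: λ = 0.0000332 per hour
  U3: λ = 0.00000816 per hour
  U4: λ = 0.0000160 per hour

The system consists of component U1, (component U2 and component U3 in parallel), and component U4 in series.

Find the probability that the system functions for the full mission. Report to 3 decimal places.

R(U1) = exp(−0.0000602 × 5000) = 0.74008
R(U2) = exp(−0.0000332 × 5000) = 0.84705
R(U3) = exp(−0.00000816 × 5000) = 0.96002
R(U4) = exp(−0.0000160 × 5000) = 0.92312
Parallel (U2 and U3): 1 − (1 − 0.84705)(1 − 0.96002) = 0.99389
Series (U1, [0.99389], and U4): 0.74008 × 0.99389 × 0.92312 = 0.679

0.679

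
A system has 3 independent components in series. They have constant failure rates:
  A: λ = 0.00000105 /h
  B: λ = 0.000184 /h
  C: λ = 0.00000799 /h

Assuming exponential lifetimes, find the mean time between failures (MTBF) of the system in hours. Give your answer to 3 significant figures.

Series of exponential components: λ_sys = Σ λ_i
λ_sys = 0.00000105 + 0.000184 + 0.00000799 = 1.9304e-04 /h
MTBF = 1 / λ_sys = 5180 h

5180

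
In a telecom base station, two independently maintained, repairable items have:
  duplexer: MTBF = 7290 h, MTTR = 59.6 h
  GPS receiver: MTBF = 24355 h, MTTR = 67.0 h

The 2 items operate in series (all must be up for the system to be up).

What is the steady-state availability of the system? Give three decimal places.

0.989

A(duplexer) = MTBF/(MTBF+MTTR) = 7290/(7290+59.6) = 0.991891
A(GPS receiver) = MTBF/(MTBF+MTTR) = 24355/(24355+67.0) = 0.997257
Series availability: 0.991891 × 0.997257 = 0.989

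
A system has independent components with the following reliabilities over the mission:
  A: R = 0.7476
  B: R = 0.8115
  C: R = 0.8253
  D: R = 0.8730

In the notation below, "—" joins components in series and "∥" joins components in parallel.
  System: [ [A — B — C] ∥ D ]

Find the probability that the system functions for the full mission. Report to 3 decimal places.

Series (A, B, and C): 0.74760 × 0.81150 × 0.82530 = 0.50069
Parallel ([0.50069] and D): 1 − (1 − 0.50069)(1 − 0.87300) = 0.937

0.937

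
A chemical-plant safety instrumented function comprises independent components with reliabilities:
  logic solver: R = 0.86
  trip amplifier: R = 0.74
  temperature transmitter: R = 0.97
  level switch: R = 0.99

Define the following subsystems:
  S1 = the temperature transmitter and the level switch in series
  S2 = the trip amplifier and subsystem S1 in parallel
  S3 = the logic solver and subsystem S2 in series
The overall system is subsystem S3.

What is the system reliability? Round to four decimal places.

Series (temperature transmitter and level switch): 0.970000 × 0.990000 = 0.960300
Parallel (trip amplifier and [0.960300]): 1 − (1 − 0.740000)(1 − 0.960300) = 0.989678
Series (logic solver and [0.989678]): 0.860000 × 0.989678 = 0.8511

0.8511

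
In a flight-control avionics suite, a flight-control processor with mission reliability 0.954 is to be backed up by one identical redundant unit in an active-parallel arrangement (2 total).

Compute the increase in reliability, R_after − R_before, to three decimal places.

0.044

R_before = 0.954
R_after = 1 − (1 − 0.954)^2 = 0.998
ΔR = 0.998 − 0.954 = 0.044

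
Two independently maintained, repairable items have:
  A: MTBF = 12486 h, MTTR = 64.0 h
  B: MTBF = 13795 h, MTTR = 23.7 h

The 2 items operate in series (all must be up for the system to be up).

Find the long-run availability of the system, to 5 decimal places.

0.99319

A(A) = MTBF/(MTBF+MTTR) = 12486/(12486+64.0) = 0.994900
A(B) = MTBF/(MTBF+MTTR) = 13795/(13795+23.7) = 0.998285
Series availability: 0.994900 × 0.998285 = 0.99319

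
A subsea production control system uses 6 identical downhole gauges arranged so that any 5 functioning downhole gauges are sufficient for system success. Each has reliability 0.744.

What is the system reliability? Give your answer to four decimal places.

0.5198

R = Σ_{i=5}^{6} C(6,i) p^i (1−p)^{6−i} with p = 0.744
C(6,5)·0.744^5·0.256^1 = 0.350151
C(6,6)·0.744^6·0.256^0 = 0.169605
Sum = 0.5198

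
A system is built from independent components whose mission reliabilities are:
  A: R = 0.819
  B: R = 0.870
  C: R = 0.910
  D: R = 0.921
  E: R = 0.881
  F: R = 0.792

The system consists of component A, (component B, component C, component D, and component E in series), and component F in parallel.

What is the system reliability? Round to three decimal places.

Series (B, C, D, and E): 0.87000 × 0.91000 × 0.92100 × 0.88100 = 0.64239
Parallel (A, [0.64239], and F): 1 − (1 − 0.81900)(1 − 0.64239)(1 − 0.79200) = 0.987

0.987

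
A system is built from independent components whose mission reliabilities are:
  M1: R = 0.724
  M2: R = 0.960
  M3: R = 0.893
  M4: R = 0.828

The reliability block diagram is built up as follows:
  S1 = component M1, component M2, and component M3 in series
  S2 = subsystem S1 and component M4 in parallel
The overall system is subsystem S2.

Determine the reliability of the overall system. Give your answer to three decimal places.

0.935

Series (M1, M2, and M3): 0.72400 × 0.96000 × 0.89300 = 0.62067
Parallel ([0.62067] and M4): 1 − (1 − 0.62067)(1 − 0.82800) = 0.935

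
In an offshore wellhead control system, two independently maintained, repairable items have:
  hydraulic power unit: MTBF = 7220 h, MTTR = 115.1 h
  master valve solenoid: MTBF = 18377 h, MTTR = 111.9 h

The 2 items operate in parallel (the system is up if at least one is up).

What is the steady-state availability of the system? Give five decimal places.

A(hydraulic power unit) = MTBF/(MTBF+MTTR) = 7220/(7220+115.1) = 0.984308
A(master valve solenoid) = MTBF/(MTBF+MTTR) = 18377/(18377+111.9) = 0.993948
Parallel availability: 1 − (1 − 0.984308)(1 − 0.993948) = 0.99991

0.99991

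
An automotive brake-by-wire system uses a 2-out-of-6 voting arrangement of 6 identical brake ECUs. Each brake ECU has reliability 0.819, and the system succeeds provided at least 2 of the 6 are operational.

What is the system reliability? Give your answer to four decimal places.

0.9990

R = Σ_{i=2}^{6} C(6,i) p^i (1−p)^{6−i} with p = 0.819
C(6,2)·0.819^2·0.181^4 = 0.010799
C(6,3)·0.819^3·0.181^3 = 0.065150
C(6,4)·0.819^4·0.181^2 = 0.221098
C(6,5)·0.819^5·0.181^1 = 0.400174
C(6,6)·0.819^6·0.181^0 = 0.301789
Sum = 0.9990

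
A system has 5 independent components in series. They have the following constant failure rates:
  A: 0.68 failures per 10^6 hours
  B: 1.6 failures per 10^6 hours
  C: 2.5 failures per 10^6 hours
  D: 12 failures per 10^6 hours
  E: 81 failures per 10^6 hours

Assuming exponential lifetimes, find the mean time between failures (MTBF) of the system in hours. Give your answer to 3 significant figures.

10200

Series of exponential components: λ_sys = Σ λ_i
λ_sys = 0.00000068 + 0.0000016 + 0.0000025 + 0.000012 + 0.000081 = 9.7780e-05 /h
MTBF = 1 / λ_sys = 10200 h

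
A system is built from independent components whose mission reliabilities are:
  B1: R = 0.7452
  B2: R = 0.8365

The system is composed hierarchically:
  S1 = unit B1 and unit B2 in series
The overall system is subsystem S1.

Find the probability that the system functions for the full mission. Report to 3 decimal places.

0.623

Series (B1 and B2): 0.74520 × 0.83650 = 0.623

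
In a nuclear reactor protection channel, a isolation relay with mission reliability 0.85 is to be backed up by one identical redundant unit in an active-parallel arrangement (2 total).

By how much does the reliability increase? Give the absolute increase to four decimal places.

R_before = 0.85
R_after = 1 − (1 − 0.85)^2 = 0.9775
ΔR = 0.9775 − 0.85 = 0.1275

0.1275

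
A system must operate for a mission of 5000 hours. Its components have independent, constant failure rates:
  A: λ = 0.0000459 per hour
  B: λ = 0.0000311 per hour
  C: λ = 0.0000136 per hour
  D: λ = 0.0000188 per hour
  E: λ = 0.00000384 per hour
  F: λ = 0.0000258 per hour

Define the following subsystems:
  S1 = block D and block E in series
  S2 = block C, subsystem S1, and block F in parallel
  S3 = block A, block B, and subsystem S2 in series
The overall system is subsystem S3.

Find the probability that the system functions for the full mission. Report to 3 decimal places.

R(A) = exp(−0.0000459 × 5000) = 0.79493
R(B) = exp(−0.0000311 × 5000) = 0.85599
R(C) = exp(−0.0000136 × 5000) = 0.93426
R(D) = exp(−0.0000188 × 5000) = 0.91028
R(E) = exp(−0.00000384 × 5000) = 0.98098
R(F) = exp(−0.0000258 × 5000) = 0.87897
Series (D and E): 0.91028 × 0.98098 = 0.89297
Parallel (C, [0.89297], and F): 1 − (1 − 0.93426)(1 − 0.89297)(1 − 0.87897) = 0.99915
Series (A, B, and [0.99915]): 0.79493 × 0.85599 × 0.99915 = 0.680

0.680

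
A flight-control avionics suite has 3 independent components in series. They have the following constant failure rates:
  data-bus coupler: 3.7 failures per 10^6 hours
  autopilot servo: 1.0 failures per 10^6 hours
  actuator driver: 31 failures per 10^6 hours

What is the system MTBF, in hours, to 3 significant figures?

28000

Series of exponential components: λ_sys = Σ λ_i
λ_sys = 0.0000037 + 0.0000010 + 0.000031 = 3.5700e-05 /h
MTBF = 1 / λ_sys = 28000 h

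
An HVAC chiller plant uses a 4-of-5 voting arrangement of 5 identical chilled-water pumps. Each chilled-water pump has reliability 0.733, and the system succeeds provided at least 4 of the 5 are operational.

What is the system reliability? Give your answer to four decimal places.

0.5970

R = Σ_{i=4}^{5} C(5,i) p^i (1−p)^{5−i} with p = 0.733
C(5,4)·0.733^4·0.267^1 = 0.385387
C(5,5)·0.733^5·0.267^0 = 0.211602
Sum = 0.5970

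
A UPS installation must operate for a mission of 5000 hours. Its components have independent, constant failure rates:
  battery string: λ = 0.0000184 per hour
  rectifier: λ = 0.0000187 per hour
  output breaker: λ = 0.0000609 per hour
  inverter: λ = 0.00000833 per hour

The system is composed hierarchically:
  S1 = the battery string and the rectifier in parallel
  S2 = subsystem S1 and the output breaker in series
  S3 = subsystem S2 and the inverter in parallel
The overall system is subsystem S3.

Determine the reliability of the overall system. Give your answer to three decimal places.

0.989

R(battery string) = exp(−0.0000184 × 5000) = 0.91211
R(rectifier) = exp(−0.0000187 × 5000) = 0.91074
R(output breaker) = exp(−0.0000609 × 5000) = 0.73749
R(inverter) = exp(−0.00000833 × 5000) = 0.95921
Parallel (battery string and rectifier): 1 − (1 − 0.91211)(1 − 0.91074) = 0.99215
Series ([0.99215] and output breaker): 0.99215 × 0.73749 = 0.73170
Parallel ([0.73170] and inverter): 1 − (1 − 0.73170)(1 − 0.95921) = 0.989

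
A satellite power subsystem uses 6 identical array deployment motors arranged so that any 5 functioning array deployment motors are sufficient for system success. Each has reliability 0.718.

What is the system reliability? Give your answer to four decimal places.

R = Σ_{i=5}^{6} C(6,i) p^i (1−p)^{6−i} with p = 0.718
C(6,5)·0.718^5·0.282^1 = 0.322866
C(6,6)·0.718^6·0.282^0 = 0.137008
Sum = 0.4599

0.4599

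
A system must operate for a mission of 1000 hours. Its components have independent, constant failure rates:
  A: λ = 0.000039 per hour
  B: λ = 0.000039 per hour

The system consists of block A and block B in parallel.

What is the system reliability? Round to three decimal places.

R(A) = exp(−0.000039 × 1000) = 0.96175
R(B) = exp(−0.000039 × 1000) = 0.96175
Parallel (A and B): 1 − (1 − 0.96175)(1 − 0.96175) = 0.999

0.999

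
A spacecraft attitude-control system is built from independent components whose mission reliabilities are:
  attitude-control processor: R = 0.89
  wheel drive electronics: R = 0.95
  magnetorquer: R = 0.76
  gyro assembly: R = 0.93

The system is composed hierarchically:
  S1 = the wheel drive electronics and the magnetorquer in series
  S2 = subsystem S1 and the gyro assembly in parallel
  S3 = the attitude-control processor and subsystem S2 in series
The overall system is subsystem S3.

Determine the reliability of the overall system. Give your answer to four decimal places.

Series (wheel drive electronics and magnetorquer): 0.950000 × 0.760000 = 0.722000
Parallel ([0.722000] and gyro assembly): 1 − (1 − 0.722000)(1 − 0.930000) = 0.980540
Series (attitude-control processor and [0.980540]): 0.890000 × 0.980540 = 0.8727

0.8727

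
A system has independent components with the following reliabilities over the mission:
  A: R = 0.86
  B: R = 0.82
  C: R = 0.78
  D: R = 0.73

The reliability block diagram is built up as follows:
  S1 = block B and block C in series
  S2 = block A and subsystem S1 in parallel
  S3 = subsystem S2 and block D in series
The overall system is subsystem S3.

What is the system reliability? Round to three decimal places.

Series (B and C): 0.82000 × 0.78000 = 0.63960
Parallel (A and [0.63960]): 1 − (1 − 0.86000)(1 − 0.63960) = 0.94954
Series ([0.94954] and D): 0.94954 × 0.73000 = 0.693

0.693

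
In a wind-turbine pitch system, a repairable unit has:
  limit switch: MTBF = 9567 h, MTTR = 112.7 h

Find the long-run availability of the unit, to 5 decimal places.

0.98836

A(limit switch) = MTBF/(MTBF+MTTR) = 9567/(9567+112.7) = 0.98836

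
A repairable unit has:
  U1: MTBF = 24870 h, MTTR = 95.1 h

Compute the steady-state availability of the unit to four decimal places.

0.9962

A(U1) = MTBF/(MTBF+MTTR) = 24870/(24870+95.1) = 0.9962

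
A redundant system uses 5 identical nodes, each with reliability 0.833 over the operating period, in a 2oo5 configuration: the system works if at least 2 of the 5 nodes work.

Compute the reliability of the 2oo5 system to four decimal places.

R = Σ_{i=2}^{5} C(5,i) p^i (1−p)^{5−i} with p = 0.833
C(5,2)·0.833^2·0.167^3 = 0.032318
C(5,3)·0.833^3·0.167^2 = 0.161201
C(5,4)·0.833^4·0.167^1 = 0.402037
C(5,5)·0.833^5·0.167^0 = 0.401074
Sum = 0.9966

0.9966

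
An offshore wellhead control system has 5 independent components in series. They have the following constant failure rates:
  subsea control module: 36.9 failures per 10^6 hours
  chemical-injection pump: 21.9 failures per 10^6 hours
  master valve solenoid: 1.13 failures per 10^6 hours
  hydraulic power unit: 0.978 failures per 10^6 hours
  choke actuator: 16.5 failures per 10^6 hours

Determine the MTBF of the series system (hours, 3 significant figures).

12900

Series of exponential components: λ_sys = Σ λ_i
λ_sys = 0.0000369 + 0.0000219 + 0.00000113 + 0.000000978 + 0.0000165 = 7.7408e-05 /h
MTBF = 1 / λ_sys = 12900 h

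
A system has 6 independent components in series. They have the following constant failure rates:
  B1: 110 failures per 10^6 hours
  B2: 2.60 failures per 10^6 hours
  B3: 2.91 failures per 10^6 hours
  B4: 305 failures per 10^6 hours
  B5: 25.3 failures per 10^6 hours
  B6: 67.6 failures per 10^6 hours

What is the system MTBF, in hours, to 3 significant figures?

1950

Series of exponential components: λ_sys = Σ λ_i
λ_sys = 0.000110 + 0.00000260 + 0.00000291 + 0.000305 + 0.0000253 + 0.0000676 = 5.1341e-04 /h
MTBF = 1 / λ_sys = 1950 h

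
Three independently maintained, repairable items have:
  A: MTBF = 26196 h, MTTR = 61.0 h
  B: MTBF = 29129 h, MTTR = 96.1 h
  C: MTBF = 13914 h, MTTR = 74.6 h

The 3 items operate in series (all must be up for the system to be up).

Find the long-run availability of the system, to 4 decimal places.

A(A) = MTBF/(MTBF+MTTR) = 26196/(26196+61.0) = 0.997677
A(B) = MTBF/(MTBF+MTTR) = 29129/(29129+96.1) = 0.996712
A(C) = MTBF/(MTBF+MTTR) = 13914/(13914+74.6) = 0.994667
Series availability: 0.997677 × 0.996712 × 0.994667 = 0.9891

0.9891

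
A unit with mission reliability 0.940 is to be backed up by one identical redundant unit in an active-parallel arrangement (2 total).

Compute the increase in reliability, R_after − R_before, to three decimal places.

R_before = 0.940
R_after = 1 − (1 − 0.940)^2 = 0.996
ΔR = 0.996 − 0.940 = 0.056

0.056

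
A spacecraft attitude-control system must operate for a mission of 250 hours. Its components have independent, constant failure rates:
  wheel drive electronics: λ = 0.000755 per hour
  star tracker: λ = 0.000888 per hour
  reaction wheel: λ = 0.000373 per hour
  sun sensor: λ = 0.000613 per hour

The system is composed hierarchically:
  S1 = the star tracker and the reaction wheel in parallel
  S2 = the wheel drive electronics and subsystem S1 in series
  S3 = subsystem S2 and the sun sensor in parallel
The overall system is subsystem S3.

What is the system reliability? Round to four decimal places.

R(wheel drive electronics) = exp(−0.000755 × 250) = 0.827993
R(star tracker) = exp(−0.000888 × 250) = 0.800915
R(reaction wheel) = exp(−0.000373 × 250) = 0.910966
R(sun sensor) = exp(−0.000613 × 250) = 0.857915
Parallel (star tracker and reaction wheel): 1 − (1 − 0.800915)(1 − 0.910966) = 0.982275
Series (wheel drive electronics and [0.982275]): 0.827993 × 0.982275 = 0.813317
Parallel ([0.813317] and sun sensor): 1 − (1 − 0.813317)(1 − 0.857915) = 0.9735

0.9735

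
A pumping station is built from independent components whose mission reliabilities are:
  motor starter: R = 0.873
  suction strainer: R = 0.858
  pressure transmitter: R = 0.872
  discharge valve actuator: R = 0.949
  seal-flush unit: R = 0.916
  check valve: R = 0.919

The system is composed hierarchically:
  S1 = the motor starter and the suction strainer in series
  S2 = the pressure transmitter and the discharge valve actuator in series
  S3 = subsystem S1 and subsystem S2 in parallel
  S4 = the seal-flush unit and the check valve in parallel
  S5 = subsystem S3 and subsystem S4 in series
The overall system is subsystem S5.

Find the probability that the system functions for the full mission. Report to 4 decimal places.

0.9502

Series (motor starter and suction strainer): 0.873000 × 0.858000 = 0.749034
Series (pressure transmitter and discharge valve actuator): 0.872000 × 0.949000 = 0.827528
Parallel ([0.749034] and [0.827528]): 1 − (1 − 0.749034)(1 − 0.827528) = 0.956715
Parallel (seal-flush unit and check valve): 1 − (1 − 0.916000)(1 − 0.919000) = 0.993196
Series ([0.956715] and [0.993196]): 0.956715 × 0.993196 = 0.9502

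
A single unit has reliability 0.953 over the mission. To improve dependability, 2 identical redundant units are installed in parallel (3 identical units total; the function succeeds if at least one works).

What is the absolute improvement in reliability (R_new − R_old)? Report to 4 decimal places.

R_before = 0.953
R_after = 1 − (1 − 0.953)^3 = 0.9999
ΔR = 0.9999 − 0.953 = 0.0469

0.0469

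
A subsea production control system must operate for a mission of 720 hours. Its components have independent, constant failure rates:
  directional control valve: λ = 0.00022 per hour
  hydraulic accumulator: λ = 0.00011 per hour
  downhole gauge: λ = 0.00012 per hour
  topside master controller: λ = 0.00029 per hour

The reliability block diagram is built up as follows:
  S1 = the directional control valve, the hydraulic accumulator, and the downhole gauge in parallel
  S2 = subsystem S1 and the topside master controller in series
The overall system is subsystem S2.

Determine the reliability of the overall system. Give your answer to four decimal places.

0.8108

R(directional control valve) = exp(−0.00022 × 720) = 0.853508
R(hydraulic accumulator) = exp(−0.00011 × 720) = 0.923855
R(downhole gauge) = exp(−0.00012 × 720) = 0.917227
R(topside master controller) = exp(−0.00029 × 720) = 0.811558
Parallel (directional control valve, hydraulic accumulator, and downhole gauge): 1 − (1 − 0.853508)(1 − 0.923855)(1 − 0.917227) = 0.999077
Series ([0.999077] and topside master controller): 0.999077 × 0.811558 = 0.8108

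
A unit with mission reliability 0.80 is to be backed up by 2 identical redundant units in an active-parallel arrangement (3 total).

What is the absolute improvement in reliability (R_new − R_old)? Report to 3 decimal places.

R_before = 0.80
R_after = 1 − (1 − 0.80)^3 = 0.992
ΔR = 0.992 − 0.80 = 0.192

0.192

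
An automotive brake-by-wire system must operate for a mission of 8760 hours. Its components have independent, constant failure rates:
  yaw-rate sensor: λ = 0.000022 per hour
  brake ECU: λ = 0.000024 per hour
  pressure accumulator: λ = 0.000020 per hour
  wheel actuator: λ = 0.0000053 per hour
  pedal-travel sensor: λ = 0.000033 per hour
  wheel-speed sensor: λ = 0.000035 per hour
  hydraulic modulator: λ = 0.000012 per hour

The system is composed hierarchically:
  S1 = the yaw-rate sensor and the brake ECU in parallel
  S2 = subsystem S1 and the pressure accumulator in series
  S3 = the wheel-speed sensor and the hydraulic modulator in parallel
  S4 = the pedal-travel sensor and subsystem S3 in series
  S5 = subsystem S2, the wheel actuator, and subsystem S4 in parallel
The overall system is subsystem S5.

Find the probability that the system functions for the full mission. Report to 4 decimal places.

0.9977

R(yaw-rate sensor) = exp(−0.000022 × 8760) = 0.824713
R(brake ECU) = exp(−0.000024 × 8760) = 0.810390
R(pressure accumulator) = exp(−0.000020 × 8760) = 0.839289
R(wheel actuator) = exp(−0.0000053 × 8760) = 0.954633
R(pedal-travel sensor) = exp(−0.000033 × 8760) = 0.748952
R(wheel-speed sensor) = exp(−0.000035 × 8760) = 0.735945
R(hydraulic modulator) = exp(−0.000012 × 8760) = 0.900216
Parallel (yaw-rate sensor and brake ECU): 1 − (1 − 0.824713)(1 − 0.810390) = 0.966764
Series ([0.966764] and pressure accumulator): 0.966764 × 0.839289 = 0.811394
Parallel (wheel-speed sensor and hydraulic modulator): 1 − (1 − 0.735945)(1 − 0.900216) = 0.973652
Series (pedal-travel sensor and [0.973652]): 0.748952 × 0.973652 = 0.729219
Parallel ([0.811394], wheel actuator, and [0.729219]): 1 − (1 − 0.811394)(1 − 0.954633)(1 − 0.729219) = 0.9977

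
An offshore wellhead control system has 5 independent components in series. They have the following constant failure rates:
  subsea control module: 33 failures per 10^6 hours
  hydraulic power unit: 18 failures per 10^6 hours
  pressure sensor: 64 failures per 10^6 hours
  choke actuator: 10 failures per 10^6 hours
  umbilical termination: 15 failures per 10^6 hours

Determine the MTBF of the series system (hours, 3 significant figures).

7140

Series of exponential components: λ_sys = Σ λ_i
λ_sys = 0.000033 + 0.000018 + 0.000064 + 0.000010 + 0.000015 = 1.4000e-04 /h
MTBF = 1 / λ_sys = 7140 h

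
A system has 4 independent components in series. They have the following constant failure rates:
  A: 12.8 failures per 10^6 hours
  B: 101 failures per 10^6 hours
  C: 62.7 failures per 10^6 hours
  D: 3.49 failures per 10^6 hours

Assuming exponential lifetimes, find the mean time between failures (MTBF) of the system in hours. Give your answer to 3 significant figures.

Series of exponential components: λ_sys = Σ λ_i
λ_sys = 0.0000128 + 0.000101 + 0.0000627 + 0.00000349 = 1.7999e-04 /h
MTBF = 1 / λ_sys = 5560 h

5560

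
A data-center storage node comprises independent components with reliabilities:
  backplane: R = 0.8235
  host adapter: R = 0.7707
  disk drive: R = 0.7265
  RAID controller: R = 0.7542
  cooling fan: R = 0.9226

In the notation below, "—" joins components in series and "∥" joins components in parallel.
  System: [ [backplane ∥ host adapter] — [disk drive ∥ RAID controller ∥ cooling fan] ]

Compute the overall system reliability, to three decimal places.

0.955

Parallel (backplane and host adapter): 1 − (1 − 0.82350)(1 − 0.77070) = 0.95953
Parallel (disk drive, RAID controller, and cooling fan): 1 − (1 − 0.72650)(1 − 0.75420)(1 − 0.92260) = 0.99480
Series ([0.95953] and [0.99480]): 0.95953 × 0.99480 = 0.955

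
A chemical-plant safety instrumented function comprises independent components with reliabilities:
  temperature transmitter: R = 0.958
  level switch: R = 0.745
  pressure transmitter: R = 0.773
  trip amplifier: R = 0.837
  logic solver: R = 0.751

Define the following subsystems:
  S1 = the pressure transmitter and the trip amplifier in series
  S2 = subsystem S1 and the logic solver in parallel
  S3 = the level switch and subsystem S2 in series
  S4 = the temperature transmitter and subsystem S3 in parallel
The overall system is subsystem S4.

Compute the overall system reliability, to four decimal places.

0.9865

Series (pressure transmitter and trip amplifier): 0.773000 × 0.837000 = 0.647001
Parallel ([0.647001] and logic solver): 1 − (1 − 0.647001)(1 − 0.751000) = 0.912103
Series (level switch and [0.912103]): 0.745000 × 0.912103 = 0.679517
Parallel (temperature transmitter and [0.679517]): 1 − (1 − 0.958000)(1 − 0.679517) = 0.9865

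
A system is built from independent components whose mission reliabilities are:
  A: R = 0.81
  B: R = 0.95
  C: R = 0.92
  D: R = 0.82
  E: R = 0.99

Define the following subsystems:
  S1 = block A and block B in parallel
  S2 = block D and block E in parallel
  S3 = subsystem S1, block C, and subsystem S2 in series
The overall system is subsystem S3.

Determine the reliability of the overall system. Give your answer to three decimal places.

Parallel (A and B): 1 − (1 − 0.81000)(1 − 0.95000) = 0.99050
Parallel (D and E): 1 − (1 − 0.82000)(1 − 0.99000) = 0.99820
Series ([0.99050], C, and [0.99820]): 0.99050 × 0.92000 × 0.99820 = 0.910

0.910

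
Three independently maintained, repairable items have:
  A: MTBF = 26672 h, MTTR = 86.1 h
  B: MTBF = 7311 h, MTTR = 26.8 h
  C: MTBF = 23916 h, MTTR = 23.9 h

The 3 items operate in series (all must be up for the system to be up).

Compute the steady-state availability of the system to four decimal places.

0.9922

A(A) = MTBF/(MTBF+MTTR) = 26672/(26672+86.1) = 0.996782
A(B) = MTBF/(MTBF+MTTR) = 7311/(7311+26.8) = 0.996348
A(C) = MTBF/(MTBF+MTTR) = 23916/(23916+23.9) = 0.999002
Series availability: 0.996782 × 0.996348 × 0.999002 = 0.9922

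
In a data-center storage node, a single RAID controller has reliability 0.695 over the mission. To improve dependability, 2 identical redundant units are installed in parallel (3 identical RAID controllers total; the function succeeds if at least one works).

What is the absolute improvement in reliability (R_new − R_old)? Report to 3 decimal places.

R_before = 0.695
R_after = 1 − (1 − 0.695)^3 = 0.972
ΔR = 0.972 − 0.695 = 0.277

0.277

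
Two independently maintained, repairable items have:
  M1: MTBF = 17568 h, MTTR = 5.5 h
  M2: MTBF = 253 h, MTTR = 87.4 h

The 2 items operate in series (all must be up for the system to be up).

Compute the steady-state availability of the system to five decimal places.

0.74301

A(M1) = MTBF/(MTBF+MTTR) = 17568/(17568+5.5) = 0.999687
A(M2) = MTBF/(MTBF+MTTR) = 253/(253+87.4) = 0.743243
Series availability: 0.999687 × 0.743243 = 0.74301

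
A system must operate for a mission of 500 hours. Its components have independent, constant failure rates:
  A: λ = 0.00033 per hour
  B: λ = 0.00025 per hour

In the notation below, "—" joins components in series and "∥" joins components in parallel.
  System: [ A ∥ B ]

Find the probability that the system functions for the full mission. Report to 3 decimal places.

0.982

R(A) = exp(−0.00033 × 500) = 0.84789
R(B) = exp(−0.00025 × 500) = 0.88250
Parallel (A and B): 1 − (1 − 0.84789)(1 − 0.88250) = 0.982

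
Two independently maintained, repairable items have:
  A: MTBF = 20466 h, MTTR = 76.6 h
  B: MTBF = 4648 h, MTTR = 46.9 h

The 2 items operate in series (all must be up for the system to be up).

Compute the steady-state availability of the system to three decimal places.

0.986

A(A) = MTBF/(MTBF+MTTR) = 20466/(20466+76.6) = 0.996271
A(B) = MTBF/(MTBF+MTTR) = 4648/(4648+46.9) = 0.990010
Series availability: 0.996271 × 0.990010 = 0.986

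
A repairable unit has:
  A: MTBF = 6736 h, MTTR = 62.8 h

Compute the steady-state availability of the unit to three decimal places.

0.991

A(A) = MTBF/(MTBF+MTTR) = 6736/(6736+62.8) = 0.991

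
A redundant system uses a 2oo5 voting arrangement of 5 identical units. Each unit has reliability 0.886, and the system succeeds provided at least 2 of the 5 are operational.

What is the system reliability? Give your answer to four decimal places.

0.9992

R = Σ_{i=2}^{5} C(5,i) p^i (1−p)^{5−i} with p = 0.886
C(5,2)·0.886^2·0.114^3 = 0.011630
C(5,3)·0.886^3·0.114^2 = 0.090388
C(5,4)·0.886^4·0.114^1 = 0.351245
C(5,5)·0.886^5·0.114^0 = 0.545970
Sum = 0.9992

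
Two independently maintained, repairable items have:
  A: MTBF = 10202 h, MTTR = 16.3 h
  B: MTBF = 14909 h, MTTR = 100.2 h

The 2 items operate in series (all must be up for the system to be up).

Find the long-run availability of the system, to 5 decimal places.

A(A) = MTBF/(MTBF+MTTR) = 10202/(10202+16.3) = 0.998405
A(B) = MTBF/(MTBF+MTTR) = 14909/(14909+100.2) = 0.993324
Series availability: 0.998405 × 0.993324 = 0.99174

0.99174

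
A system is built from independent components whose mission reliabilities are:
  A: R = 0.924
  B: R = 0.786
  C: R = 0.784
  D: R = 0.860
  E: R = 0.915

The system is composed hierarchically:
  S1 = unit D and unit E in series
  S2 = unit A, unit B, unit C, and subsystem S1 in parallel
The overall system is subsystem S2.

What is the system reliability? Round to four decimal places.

0.9993

Series (D and E): 0.860000 × 0.915000 = 0.786900
Parallel (A, B, C, and [0.786900]): 1 − (1 − 0.924000)(1 − 0.786000)(1 − 0.784000)(1 − 0.786900) = 0.9993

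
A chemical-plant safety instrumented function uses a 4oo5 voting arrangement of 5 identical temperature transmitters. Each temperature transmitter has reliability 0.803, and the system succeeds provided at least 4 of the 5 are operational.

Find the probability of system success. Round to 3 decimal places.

R = Σ_{i=4}^{5} C(5,i) p^i (1−p)^{5−i} with p = 0.803
C(5,4)·0.803^4·0.197^1 = 0.40954
C(5,5)·0.803^5·0.197^0 = 0.33387
Sum = 0.743

0.743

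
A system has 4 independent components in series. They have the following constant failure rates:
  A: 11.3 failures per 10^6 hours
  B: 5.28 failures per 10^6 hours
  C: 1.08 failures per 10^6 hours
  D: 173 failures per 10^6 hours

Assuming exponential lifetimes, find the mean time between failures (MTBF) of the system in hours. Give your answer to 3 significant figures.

5240

Series of exponential components: λ_sys = Σ λ_i
λ_sys = 0.0000113 + 0.00000528 + 0.00000108 + 0.000173 = 1.9066e-04 /h
MTBF = 1 / λ_sys = 5240 h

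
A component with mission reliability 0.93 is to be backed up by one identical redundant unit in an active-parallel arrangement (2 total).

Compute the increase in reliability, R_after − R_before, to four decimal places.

0.0651

R_before = 0.93
R_after = 1 − (1 − 0.93)^2 = 0.9951
ΔR = 0.9951 − 0.93 = 0.0651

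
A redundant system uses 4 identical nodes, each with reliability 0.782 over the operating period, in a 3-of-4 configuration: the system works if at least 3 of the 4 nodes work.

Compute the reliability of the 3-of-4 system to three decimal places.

R = Σ_{i=3}^{4} C(4,i) p^i (1−p)^{4−i} with p = 0.782
C(4,3)·0.782^3·0.218^1 = 0.41700
C(4,4)·0.782^4·0.218^0 = 0.37396
Sum = 0.791

0.791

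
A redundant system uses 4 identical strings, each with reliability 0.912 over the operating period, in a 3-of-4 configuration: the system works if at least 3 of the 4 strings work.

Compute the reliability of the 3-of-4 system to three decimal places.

0.959

R = Σ_{i=3}^{4} C(4,i) p^i (1−p)^{4−i} with p = 0.912
C(4,3)·0.912^3·0.088^1 = 0.26701
C(4,4)·0.912^4·0.088^0 = 0.69180
Sum = 0.959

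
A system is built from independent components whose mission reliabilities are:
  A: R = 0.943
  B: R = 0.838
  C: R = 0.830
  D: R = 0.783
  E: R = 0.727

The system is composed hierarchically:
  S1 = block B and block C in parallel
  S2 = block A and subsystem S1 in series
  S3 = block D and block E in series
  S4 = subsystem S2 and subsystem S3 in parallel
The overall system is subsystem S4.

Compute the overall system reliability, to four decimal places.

0.9643

Parallel (B and C): 1 − (1 − 0.838000)(1 − 0.830000) = 0.972460
Series (A and [0.972460]): 0.943000 × 0.972460 = 0.917030
Series (D and E): 0.783000 × 0.727000 = 0.569241
Parallel ([0.917030] and [0.569241]): 1 − (1 − 0.917030)(1 − 0.569241) = 0.9643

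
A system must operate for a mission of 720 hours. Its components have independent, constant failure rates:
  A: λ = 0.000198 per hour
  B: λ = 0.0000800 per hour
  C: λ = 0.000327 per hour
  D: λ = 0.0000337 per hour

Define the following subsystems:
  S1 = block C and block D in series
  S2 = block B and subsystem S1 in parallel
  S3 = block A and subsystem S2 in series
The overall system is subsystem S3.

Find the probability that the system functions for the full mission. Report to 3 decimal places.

0.856

R(A) = exp(−0.000198 × 720) = 0.86714
R(B) = exp(−0.0000800 × 720) = 0.94403
R(C) = exp(−0.000327 × 720) = 0.79022
R(D) = exp(−0.0000337 × 720) = 0.97603
Series (C and D): 0.79022 × 0.97603 = 0.77128
Parallel (B and [0.77128]): 1 − (1 − 0.94403)(1 − 0.77128) = 0.98720
Series (A and [0.98720]): 0.86714 × 0.98720 = 0.856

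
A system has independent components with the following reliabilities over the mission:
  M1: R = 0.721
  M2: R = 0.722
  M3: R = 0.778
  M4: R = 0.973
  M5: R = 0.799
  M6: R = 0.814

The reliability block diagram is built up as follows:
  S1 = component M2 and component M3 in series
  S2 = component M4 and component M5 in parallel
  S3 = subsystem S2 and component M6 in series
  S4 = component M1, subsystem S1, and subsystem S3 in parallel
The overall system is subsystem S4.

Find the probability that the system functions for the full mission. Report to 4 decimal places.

0.9767

Series (M2 and M3): 0.722000 × 0.778000 = 0.561716
Parallel (M4 and M5): 1 − (1 − 0.973000)(1 − 0.799000) = 0.994573
Series ([0.994573] and M6): 0.994573 × 0.814000 = 0.809582
Parallel (M1, [0.561716], and [0.809582]): 1 − (1 − 0.721000)(1 − 0.561716)(1 − 0.809582) = 0.9767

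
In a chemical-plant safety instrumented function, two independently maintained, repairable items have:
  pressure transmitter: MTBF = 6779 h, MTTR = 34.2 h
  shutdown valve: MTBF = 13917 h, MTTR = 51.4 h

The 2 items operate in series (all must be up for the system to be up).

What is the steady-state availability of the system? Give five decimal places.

0.99132

A(pressure transmitter) = MTBF/(MTBF+MTTR) = 6779/(6779+34.2) = 0.994980
A(shutdown valve) = MTBF/(MTBF+MTTR) = 13917/(13917+51.4) = 0.996320
Series availability: 0.994980 × 0.996320 = 0.99132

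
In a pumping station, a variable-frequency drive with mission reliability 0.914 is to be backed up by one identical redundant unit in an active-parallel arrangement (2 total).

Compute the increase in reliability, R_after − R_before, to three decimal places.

R_before = 0.914
R_after = 1 − (1 − 0.914)^2 = 0.993
ΔR = 0.993 − 0.914 = 0.079

0.079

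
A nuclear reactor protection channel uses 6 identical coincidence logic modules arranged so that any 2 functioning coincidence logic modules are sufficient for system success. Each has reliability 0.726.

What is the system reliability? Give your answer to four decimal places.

0.9928

R = Σ_{i=2}^{6} C(6,i) p^i (1−p)^{6−i} with p = 0.726
C(6,2)·0.726^2·0.274^4 = 0.044562
C(6,3)·0.726^3·0.274^3 = 0.157431
C(6,4)·0.726^4·0.274^2 = 0.312852
C(6,5)·0.726^5·0.274^1 = 0.331577
C(6,6)·0.726^6·0.274^0 = 0.146427
Sum = 0.9928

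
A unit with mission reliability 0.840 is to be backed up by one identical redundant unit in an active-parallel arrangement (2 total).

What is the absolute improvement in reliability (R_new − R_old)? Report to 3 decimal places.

R_before = 0.840
R_after = 1 − (1 − 0.840)^2 = 0.974
ΔR = 0.974 − 0.840 = 0.134

0.134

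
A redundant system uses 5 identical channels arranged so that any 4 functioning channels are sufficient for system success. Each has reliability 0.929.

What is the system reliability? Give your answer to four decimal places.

R = Σ_{i=4}^{5} C(5,i) p^i (1−p)^{5−i} with p = 0.929
C(5,4)·0.929^4·0.071^1 = 0.264418
C(5,5)·0.929^5·0.071^0 = 0.691956
Sum = 0.9564

0.9564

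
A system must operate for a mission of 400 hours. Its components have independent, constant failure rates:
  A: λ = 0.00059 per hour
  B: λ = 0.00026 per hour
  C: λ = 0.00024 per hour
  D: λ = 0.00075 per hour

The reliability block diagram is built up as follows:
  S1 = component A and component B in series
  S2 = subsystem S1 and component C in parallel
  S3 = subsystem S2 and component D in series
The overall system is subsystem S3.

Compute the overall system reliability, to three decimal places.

R(A) = exp(−0.00059 × 400) = 0.78978
R(B) = exp(−0.00026 × 400) = 0.90123
R(C) = exp(−0.00024 × 400) = 0.90846
R(D) = exp(−0.00075 × 400) = 0.74082
Series (A and B): 0.78978 × 0.90123 = 0.71177
Parallel ([0.71177] and C): 1 − (1 − 0.71177)(1 − 0.90846) = 0.97362
Series ([0.97362] and D): 0.97362 × 0.74082 = 0.721

0.721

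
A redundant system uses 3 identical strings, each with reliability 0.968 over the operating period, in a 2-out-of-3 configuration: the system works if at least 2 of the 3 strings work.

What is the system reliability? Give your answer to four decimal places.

R = Σ_{i=2}^{3} C(3,i) p^i (1−p)^{3−i} with p = 0.968
C(3,2)·0.968^2·0.032^1 = 0.089954
C(3,3)·0.968^3·0.032^0 = 0.907039
Sum = 0.9970

0.9970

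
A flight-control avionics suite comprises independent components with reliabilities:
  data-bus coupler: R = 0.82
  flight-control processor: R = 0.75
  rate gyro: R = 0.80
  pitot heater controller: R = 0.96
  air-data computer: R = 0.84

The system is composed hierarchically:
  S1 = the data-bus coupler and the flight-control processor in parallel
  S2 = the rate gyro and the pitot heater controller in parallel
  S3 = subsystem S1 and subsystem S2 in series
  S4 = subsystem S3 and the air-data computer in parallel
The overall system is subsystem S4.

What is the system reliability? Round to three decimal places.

0.992

Parallel (data-bus coupler and flight-control processor): 1 − (1 − 0.82000)(1 − 0.75000) = 0.95500
Parallel (rate gyro and pitot heater controller): 1 − (1 − 0.80000)(1 − 0.96000) = 0.99200
Series ([0.95500] and [0.99200]): 0.95500 × 0.99200 = 0.94736
Parallel ([0.94736] and air-data computer): 1 − (1 − 0.94736)(1 − 0.84000) = 0.992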